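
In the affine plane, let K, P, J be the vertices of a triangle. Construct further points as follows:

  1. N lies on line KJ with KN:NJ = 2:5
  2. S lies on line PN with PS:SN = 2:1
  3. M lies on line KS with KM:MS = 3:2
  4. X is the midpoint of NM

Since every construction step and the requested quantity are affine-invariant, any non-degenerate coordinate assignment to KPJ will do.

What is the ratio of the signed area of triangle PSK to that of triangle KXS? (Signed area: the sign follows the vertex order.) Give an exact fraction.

[PSK]:[KXS] = -4

Work in coordinates with K = (0, 0), P = (1, 0), J = (0, 1).
1. N lies on line KJ with KN:NJ = 2:5 ⇒ N = (0, 2/7)
2. S lies on line PN with PS:SN = 2:1 ⇒ S = (1/3, 4/21)
3. M lies on line KS with KM:MS = 3:2 ⇒ M = (1/5, 4/35)
4. X is the midpoint of NM ⇒ X = (1/10, 1/5)
2·[PSK] = 4/21, 2·[KXS] = -1/21
[PSK]:[KXS] = 4/21:-1/21 = -4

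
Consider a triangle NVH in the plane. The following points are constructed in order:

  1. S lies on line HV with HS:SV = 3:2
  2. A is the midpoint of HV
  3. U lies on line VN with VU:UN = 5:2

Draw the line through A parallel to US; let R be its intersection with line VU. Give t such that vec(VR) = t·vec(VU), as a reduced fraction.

t = 5/4

Work in coordinates with N = (0, 0), V = (1, 0), H = (0, 1).
1. S lies on line HV with HS:SV = 3:2 ⇒ S = (3/5, 2/5)
2. A is the midpoint of HV ⇒ A = (1/2, 1/2)
3. U lies on line VN with VU:UN = 5:2 ⇒ U = (2/7, 0)
through A parallel to US: direction (11/35, 2/5); meets VU at R = (3/28, 0)
R = V + t·(U−V) with t = 5/4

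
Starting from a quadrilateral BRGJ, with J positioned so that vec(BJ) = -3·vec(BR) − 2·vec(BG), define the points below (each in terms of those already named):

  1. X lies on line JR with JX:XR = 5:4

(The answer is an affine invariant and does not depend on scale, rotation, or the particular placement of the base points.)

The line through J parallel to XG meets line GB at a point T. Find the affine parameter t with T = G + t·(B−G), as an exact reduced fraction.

Work in coordinates with B = (0, 0), R = (1, 0), G = (0, 1), J = (-3, -2).
1. X lies on line JR with JX:XR = 5:4 ⇒ X = (-7/9, -8/9)
through J parallel to XG: direction (7/9, 17/9); meets GB at T = (0, 37/7)
T = G + t·(B−G) with t = -30/7

t = -30/7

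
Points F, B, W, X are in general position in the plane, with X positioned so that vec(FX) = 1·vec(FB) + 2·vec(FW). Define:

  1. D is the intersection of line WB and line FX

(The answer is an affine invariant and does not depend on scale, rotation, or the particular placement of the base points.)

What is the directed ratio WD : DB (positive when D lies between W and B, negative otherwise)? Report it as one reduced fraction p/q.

Choose coordinates F = (0, 0), B = (1, 0), W = (0, 1), X = (1, 2).
1. D is the intersection of line WB and line FX ⇒ D = (1/3, 2/3)
D = W + t·(B−W) with t = 1/3, so WD:DB = t:(1−t) = 1/3:2/3

WD:DB = 1/2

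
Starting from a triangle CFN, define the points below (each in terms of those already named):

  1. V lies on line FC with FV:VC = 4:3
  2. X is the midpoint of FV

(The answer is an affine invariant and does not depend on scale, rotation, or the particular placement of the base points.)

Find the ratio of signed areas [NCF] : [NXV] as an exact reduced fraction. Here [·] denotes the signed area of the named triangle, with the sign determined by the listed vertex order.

[NCF]:[NXV] = -7/2

Choose coordinates C = (0, 0), F = (1, 0), N = (0, 1).
1. V lies on line FC with FV:VC = 4:3 ⇒ V = (3/7, 0)
2. X is the midpoint of FV ⇒ X = (5/7, 0)
2·[NCF] = 1, 2·[NXV] = -2/7
[NCF]:[NXV] = 1:-2/7 = -7/2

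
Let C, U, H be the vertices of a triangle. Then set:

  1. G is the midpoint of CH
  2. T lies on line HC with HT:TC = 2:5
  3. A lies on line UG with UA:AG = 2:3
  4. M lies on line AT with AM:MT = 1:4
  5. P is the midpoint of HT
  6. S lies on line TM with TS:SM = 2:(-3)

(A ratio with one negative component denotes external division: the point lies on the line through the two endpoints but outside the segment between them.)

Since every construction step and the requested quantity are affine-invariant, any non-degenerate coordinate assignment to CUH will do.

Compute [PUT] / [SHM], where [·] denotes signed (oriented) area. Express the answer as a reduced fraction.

Assign C = (0, 0), U = (1, 0), H = (0, 1) — the answer is frame-independent, so this choice is without loss of generality.
1. G is the midpoint of CH ⇒ G = (0, 1/2)
2. T lies on line HC with HT:TC = 2:5 ⇒ T = (0, 5/7)
3. A lies on line UG with UA:AG = 2:3 ⇒ A = (3/5, 1/5)
4. M lies on line AT with AM:MT = 1:4 ⇒ M = (12/25, 53/175)
5. P is the midpoint of HT ⇒ P = (0, 6/7)
6. S lies on line TM with TS:SM = 2:(-3) ⇒ S = (-24/25, 269/175)
2·[PUT] = -1/7, 2·[SHM] = -72/175
[PUT]:[SHM] = -1/7:-72/175 = 25/72

[PUT]:[SHM] = 25/72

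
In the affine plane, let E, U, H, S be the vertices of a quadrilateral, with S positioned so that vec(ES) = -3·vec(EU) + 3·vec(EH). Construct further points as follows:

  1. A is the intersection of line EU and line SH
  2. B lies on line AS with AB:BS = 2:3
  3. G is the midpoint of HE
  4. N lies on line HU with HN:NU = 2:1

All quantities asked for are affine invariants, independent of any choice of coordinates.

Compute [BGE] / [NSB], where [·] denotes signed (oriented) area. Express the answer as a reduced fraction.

Assign E = (0, 0), U = (1, 0), H = (0, 1), S = (-3, 3) — the answer is frame-independent, so this choice is without loss of generality.
1. A is the intersection of line EU and line SH ⇒ A = (3/2, 0)
2. B lies on line AS with AB:BS = 2:3 ⇒ B = (-3/10, 6/5)
3. G is the midpoint of HE ⇒ G = (0, 1/2)
4. N lies on line HU with HN:NU = 2:1 ⇒ N = (2/3, 1/3)
2·[BGE] = -3/20, 2·[NSB] = -3/5
[BGE]:[NSB] = -3/20:-3/5 = 1/4

[BGE]:[NSB] = 1/4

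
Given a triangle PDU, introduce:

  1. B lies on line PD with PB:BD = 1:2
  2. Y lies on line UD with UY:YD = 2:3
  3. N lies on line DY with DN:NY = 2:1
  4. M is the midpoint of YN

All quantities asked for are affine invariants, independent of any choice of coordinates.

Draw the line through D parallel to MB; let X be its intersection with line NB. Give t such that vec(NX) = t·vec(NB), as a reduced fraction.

t = -4

Assign P = (0, 0), D = (1, 0), U = (0, 1) — the answer is frame-independent, so this choice is without loss of generality.
1. B lies on line PD with PB:BD = 1:2 ⇒ B = (1/3, 0)
2. Y lies on line UD with UY:YD = 2:3 ⇒ Y = (2/5, 3/5)
3. N lies on line DY with DN:NY = 2:1 ⇒ N = (3/5, 2/5)
4. M is the midpoint of YN ⇒ M = (1/2, 1/2)
through D parallel to MB: direction (-1/6, -1/2); meets NB at X = (5/3, 2)
X = N + t·(B−N) with t = -4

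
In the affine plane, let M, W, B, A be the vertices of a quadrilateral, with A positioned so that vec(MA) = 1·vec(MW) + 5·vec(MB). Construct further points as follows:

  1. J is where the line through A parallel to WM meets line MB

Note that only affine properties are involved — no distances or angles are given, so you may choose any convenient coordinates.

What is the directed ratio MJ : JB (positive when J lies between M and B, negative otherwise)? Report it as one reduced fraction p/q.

Assign M = (0, 0), W = (1, 0), B = (0, 1), A = (1, 5) — the answer is frame-independent, so this choice is without loss of generality.
1. J is where the line through A parallel to WM meets line MB ⇒ J = (0, 5)
J = M + t·(B−M) with t = 5, so MJ:JB = t:(1−t) = 5:-4

MJ:JB = -5/4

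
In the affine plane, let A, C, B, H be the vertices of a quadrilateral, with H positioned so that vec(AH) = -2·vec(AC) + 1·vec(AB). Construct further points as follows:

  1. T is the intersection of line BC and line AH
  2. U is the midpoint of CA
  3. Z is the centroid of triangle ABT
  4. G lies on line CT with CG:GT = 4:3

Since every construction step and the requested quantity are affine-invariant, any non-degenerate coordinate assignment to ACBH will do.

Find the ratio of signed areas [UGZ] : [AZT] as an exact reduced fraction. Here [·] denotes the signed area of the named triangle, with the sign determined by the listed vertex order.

Assign A = (0, 0), C = (1, 0), B = (0, 1), H = (-2, 1) — the answer is frame-independent, so this choice is without loss of generality.
1. T is the intersection of line BC and line AH ⇒ T = (2, -1)
2. U is the midpoint of CA ⇒ U = (1/2, 0)
3. Z is the centroid of triangle ABT ⇒ Z = (2/3, 0)
4. G lies on line CT with CG:GT = 4:3 ⇒ G = (11/7, -4/7)
2·[UGZ] = 2/21, 2·[AZT] = -2/3
[UGZ]:[AZT] = 2/21:-2/3 = -1/7

[UGZ]:[AZT] = -1/7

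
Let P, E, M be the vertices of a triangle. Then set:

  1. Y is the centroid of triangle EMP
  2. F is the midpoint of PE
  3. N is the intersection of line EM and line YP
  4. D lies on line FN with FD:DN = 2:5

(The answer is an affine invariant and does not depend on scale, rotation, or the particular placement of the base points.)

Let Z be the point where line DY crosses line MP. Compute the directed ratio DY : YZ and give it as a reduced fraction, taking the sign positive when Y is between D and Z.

DY:YZ = 1/2

Choose coordinates P = (0, 0), E = (1, 0), M = (0, 1).
1. Y is the centroid of triangle EMP ⇒ Y = (1/3, 1/3)
2. F is the midpoint of PE ⇒ F = (1/2, 0)
3. N is the intersection of line EM and line YP ⇒ N = (1/2, 1/2)
4. D lies on line FN with FD:DN = 2:5 ⇒ D = (1/2, 1/7)
line DY meets MP at Z = (0, 5/7)
Y = D + t·(Z−D) with t = 1/3, so DY:YZ = 1/3:2/3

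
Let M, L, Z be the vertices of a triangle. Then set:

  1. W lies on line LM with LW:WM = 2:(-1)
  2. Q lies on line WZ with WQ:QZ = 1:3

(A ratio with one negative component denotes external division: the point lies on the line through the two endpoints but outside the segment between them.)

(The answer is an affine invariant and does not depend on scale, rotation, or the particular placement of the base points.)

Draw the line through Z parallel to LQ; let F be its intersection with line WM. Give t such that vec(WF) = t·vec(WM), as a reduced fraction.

t = 8

Choose coordinates M = (0, 0), L = (1, 0), Z = (0, 1).
1. W lies on line LM with LW:WM = 2:(-1) ⇒ W = (-1, 0)
2. Q lies on line WZ with WQ:QZ = 1:3 ⇒ Q = (-3/4, 1/4)
through Z parallel to LQ: direction (-7/4, 1/4); meets WM at F = (7, 0)
F = W + t·(M−W) with t = 8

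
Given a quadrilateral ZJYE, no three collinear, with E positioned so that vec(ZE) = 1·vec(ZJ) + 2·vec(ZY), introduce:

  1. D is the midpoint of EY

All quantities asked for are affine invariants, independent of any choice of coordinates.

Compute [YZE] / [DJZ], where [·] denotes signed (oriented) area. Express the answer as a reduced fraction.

[YZE]:[DJZ] = -2/3

Assign Z = (0, 0), J = (1, 0), Y = (0, 1), E = (1, 2) — the answer is frame-independent, so this choice is without loss of generality.
1. D is the midpoint of EY ⇒ D = (1/2, 3/2)
2·[YZE] = 1, 2·[DJZ] = -3/2
[YZE]:[DJZ] = 1:-3/2 = -2/3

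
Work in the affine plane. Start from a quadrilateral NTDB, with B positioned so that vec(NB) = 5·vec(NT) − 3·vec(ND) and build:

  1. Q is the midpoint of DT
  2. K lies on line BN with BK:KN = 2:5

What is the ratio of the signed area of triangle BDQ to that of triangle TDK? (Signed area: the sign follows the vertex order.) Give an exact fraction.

[BDQ]:[TDK] = -7/6

Assign N = (0, 0), T = (1, 0), D = (0, 1), B = (5, -3) — the answer is frame-independent, so this choice is without loss of generality.
1. Q is the midpoint of DT ⇒ Q = (1/2, 1/2)
2. K lies on line BN with BK:KN = 2:5 ⇒ K = (25/7, -15/7)
2·[BDQ] = 1/2, 2·[TDK] = -3/7
[BDQ]:[TDK] = 1/2:-3/7 = -7/6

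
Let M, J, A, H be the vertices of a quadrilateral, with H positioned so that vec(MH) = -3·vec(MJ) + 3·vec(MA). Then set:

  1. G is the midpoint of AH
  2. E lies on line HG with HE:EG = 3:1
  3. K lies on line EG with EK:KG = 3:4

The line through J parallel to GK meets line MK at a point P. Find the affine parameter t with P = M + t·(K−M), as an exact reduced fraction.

Assign M = (0, 0), J = (1, 0), A = (0, 1), H = (-3, 3) — the answer is frame-independent, so this choice is without loss of generality.
1. G is the midpoint of AH ⇒ G = (-3/2, 2)
2. E lies on line HG with HE:EG = 3:1 ⇒ E = (-15/8, 9/4)
3. K lies on line EG with EK:KG = 3:4 ⇒ K = (-12/7, 15/7)
through J parallel to GK: direction (-3/14, 1/7); meets MK at P = (-8/7, 10/7)
P = M + t·(K−M) with t = 2/3

t = 2/3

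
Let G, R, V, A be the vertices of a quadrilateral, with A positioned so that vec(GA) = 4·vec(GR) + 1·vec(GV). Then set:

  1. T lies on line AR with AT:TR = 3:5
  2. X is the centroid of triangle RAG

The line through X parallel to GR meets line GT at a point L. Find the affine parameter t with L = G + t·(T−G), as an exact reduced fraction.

Set G = (0, 0), R = (1, 0), V = (0, 1), A = (4, 1); any affine frame gives the same invariant.
1. T lies on line AR with AT:TR = 3:5 ⇒ T = (23/8, 5/8)
2. X is the centroid of triangle RAG ⇒ X = (5/3, 1/3)
through X parallel to GR: direction (1, 0); meets GT at L = (23/15, 1/3)
L = G + t·(T−G) with t = 8/15

t = 8/15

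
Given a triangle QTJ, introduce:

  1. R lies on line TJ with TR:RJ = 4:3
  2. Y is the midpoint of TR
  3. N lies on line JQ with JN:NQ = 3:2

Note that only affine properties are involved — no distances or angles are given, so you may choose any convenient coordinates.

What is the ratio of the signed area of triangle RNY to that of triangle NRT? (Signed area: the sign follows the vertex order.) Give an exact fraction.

[RNY]:[NRT] = -1/2

Choose coordinates Q = (0, 0), T = (1, 0), J = (0, 1).
1. R lies on line TJ with TR:RJ = 4:3 ⇒ R = (3/7, 4/7)
2. Y is the midpoint of TR ⇒ Y = (5/7, 2/7)
3. N lies on line JQ with JN:NQ = 3:2 ⇒ N = (0, 2/5)
2·[RNY] = 6/35, 2·[NRT] = -12/35
[RNY]:[NRT] = 6/35:-12/35 = -1/2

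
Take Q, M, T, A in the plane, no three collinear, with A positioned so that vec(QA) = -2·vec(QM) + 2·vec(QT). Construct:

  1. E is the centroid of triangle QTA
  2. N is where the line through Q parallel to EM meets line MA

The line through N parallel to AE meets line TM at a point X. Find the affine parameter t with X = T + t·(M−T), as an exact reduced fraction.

t = -2

Choose coordinates Q = (0, 0), M = (1, 0), T = (0, 1), A = (-2, 2).
1. E is the centroid of triangle QTA ⇒ E = (-2/3, 1)
2. N is where the line through Q parallel to EM meets line MA ⇒ N = (10, -6)
through N parallel to AE: direction (4/3, -1); meets TM at X = (-2, 3)
X = T + t·(M−T) with t = -2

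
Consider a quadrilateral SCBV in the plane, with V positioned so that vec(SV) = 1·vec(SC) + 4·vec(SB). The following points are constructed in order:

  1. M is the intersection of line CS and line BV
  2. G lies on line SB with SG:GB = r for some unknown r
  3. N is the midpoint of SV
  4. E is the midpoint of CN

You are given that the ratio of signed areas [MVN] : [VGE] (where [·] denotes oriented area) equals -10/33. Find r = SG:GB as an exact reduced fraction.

Assign S = (0, 0), C = (1, 0), B = (0, 1), V = (1, 4) — the answer is frame-independent, so this choice is without loss of generality.
1. M is the intersection of line CS and line BV ⇒ M = (-1/3, 0)
2. With SG:GB = r, write λ = r/(r+1) so G = S + λ·(B−S); G is affine-linear in λ
3. N is the midpoint of SV ⇒ N = (1/2, 2)
4. E is the midpoint of CN ⇒ E = (3/4, 1)
Every point depending on G is an affine combination of G and λ-independent points, so each such coordinate is linear in λ; the λ² term in each signed area is a multiple of (B−S)×(B−S) = 0, so 2·[MVN] and 2·[VGE] are each linear in λ. Evaluating at λ=0 and λ=1:
  2·[MVN] = -2/3,   2·[VGE] = 1/4·λ + 2
So [MVN]:[VGE] = (-2/3) / (1/4·λ + 2). Setting this equal to -10/33:
  -2/3 = -10/33·(1/4·λ + 2)  ⇒  λ = 4/5
Then r = λ/(1−λ) = (4/5)/(1/5) = 4. Check: with r = 4, G = (0, 4/5) and [MVN]:[VGE] = -10/33 as required.

r = 4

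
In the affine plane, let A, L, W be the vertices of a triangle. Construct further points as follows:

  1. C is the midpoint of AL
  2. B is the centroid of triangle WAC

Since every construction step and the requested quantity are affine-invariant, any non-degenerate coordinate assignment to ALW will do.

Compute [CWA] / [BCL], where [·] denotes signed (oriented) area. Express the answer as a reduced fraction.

Assign A = (0, 0), L = (1, 0), W = (0, 1) — the answer is frame-independent, so this choice is without loss of generality.
1. C is the midpoint of AL ⇒ C = (1/2, 0)
2. B is the centroid of triangle WAC ⇒ B = (1/6, 1/3)
2·[CWA] = 1/2, 2·[BCL] = 1/6
[CWA]:[BCL] = 1/2:1/6 = 3

[CWA]:[BCL] = 3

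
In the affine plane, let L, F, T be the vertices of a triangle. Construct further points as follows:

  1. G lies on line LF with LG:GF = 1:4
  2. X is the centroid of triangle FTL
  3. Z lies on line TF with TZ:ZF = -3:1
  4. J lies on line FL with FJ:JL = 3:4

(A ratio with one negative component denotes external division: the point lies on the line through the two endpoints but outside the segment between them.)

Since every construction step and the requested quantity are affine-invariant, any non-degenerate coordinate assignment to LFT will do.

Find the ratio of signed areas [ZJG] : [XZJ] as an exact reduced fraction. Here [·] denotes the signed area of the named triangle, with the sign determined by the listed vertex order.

[ZJG]:[XZJ] = -39/40

Work in coordinates with L = (0, 0), F = (1, 0), T = (0, 1).
1. G lies on line LF with LG:GF = 1:4 ⇒ G = (1/5, 0)
2. X is the centroid of triangle FTL ⇒ X = (1/3, 1/3)
3. Z lies on line TF with TZ:ZF = -3:1 ⇒ Z = (3/2, -1/2)
4. J lies on line FL with FJ:JL = 3:4 ⇒ J = (4/7, 0)
2·[ZJG] = 13/70, 2·[XZJ] = -4/21
[ZJG]:[XZJ] = 13/70:-4/21 = -39/40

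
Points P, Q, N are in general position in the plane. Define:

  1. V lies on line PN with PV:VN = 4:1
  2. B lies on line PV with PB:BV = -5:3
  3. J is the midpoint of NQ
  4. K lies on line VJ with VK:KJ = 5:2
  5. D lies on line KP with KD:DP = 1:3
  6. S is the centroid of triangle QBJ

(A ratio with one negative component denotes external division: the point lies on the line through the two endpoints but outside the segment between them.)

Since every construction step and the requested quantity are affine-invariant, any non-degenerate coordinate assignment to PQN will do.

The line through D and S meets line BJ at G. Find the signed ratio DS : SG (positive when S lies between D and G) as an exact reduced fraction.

Choose coordinates P = (0, 0), Q = (1, 0), N = (0, 1).
1. V lies on line PN with PV:VN = 4:1 ⇒ V = (0, 4/5)
2. B lies on line PV with PB:BV = -5:3 ⇒ B = (0, 2)
3. J is the midpoint of NQ ⇒ J = (1/2, 1/2)
4. K lies on line VJ with VK:KJ = 5:2 ⇒ K = (5/14, 41/70)
5. D lies on line KP with KD:DP = 1:3 ⇒ D = (15/56, 123/280)
6. S is the centroid of triangle QBJ ⇒ S = (1/2, 5/6)
line DS meets BJ at G = (393/916, 653/916)
S = D + t·(G−D) with t = 229/159, so DS:SG = 229/159:-70/159

DS:SG = -229/70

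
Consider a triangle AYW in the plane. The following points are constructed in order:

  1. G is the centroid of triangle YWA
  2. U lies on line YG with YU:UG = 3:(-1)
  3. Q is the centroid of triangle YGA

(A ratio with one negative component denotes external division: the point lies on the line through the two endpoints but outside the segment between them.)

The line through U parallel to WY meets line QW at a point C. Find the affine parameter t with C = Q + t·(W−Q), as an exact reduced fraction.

t = -1/8

Set A = (0, 0), Y = (1, 0), W = (0, 1); any affine frame gives the same invariant.
1. G is the centroid of triangle YWA ⇒ G = (1/3, 1/3)
2. U lies on line YG with YU:UG = 3:(-1) ⇒ U = (0, 1/2)
3. Q is the centroid of triangle YGA ⇒ Q = (4/9, 1/9)
through U parallel to WY: direction (1, -1); meets QW at C = (1/2, 0)
C = Q + t·(W−Q) with t = -1/8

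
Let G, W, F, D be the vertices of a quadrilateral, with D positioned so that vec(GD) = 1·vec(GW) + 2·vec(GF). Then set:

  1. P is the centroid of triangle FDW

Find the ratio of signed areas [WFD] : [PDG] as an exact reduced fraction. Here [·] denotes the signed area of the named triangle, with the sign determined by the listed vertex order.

Choose coordinates G = (0, 0), W = (1, 0), F = (0, 1), D = (1, 2).
1. P is the centroid of triangle FDW ⇒ P = (2/3, 1)
2·[WFD] = -2, 2·[PDG] = 1/3
[WFD]:[PDG] = -2:1/3 = -6

[WFD]:[PDG] = -6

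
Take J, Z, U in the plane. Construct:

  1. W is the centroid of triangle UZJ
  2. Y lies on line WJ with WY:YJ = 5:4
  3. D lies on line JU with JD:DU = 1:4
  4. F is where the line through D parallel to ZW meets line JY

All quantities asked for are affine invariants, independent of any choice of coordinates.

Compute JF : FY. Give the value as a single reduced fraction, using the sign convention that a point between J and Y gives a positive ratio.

JF:FY = 9

Set J = (0, 0), Z = (1, 0), U = (0, 1); any affine frame gives the same invariant.
1. W is the centroid of triangle UZJ ⇒ W = (1/3, 1/3)
2. Y lies on line WJ with WY:YJ = 5:4 ⇒ Y = (4/27, 4/27)
3. D lies on line JU with JD:DU = 1:4 ⇒ D = (0, 1/5)
4. F is where the line through D parallel to ZW meets line JY ⇒ F = (2/15, 2/15)
F = J + t·(Y−J) with t = 9/10, so JF:FY = t:(1−t) = 9/10:1/10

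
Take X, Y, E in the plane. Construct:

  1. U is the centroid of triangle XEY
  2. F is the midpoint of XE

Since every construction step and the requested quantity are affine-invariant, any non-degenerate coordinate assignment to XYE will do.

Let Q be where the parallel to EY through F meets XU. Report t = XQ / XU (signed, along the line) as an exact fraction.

Work in coordinates with X = (0, 0), Y = (1, 0), E = (0, 1).
1. U is the centroid of triangle XEY ⇒ U = (1/3, 1/3)
2. F is the midpoint of XE ⇒ F = (0, 1/2)
through F parallel to EY: direction (1, -1); meets XU at Q = (1/4, 1/4)
Q = X + t·(U−X) with t = 3/4

t = 3/4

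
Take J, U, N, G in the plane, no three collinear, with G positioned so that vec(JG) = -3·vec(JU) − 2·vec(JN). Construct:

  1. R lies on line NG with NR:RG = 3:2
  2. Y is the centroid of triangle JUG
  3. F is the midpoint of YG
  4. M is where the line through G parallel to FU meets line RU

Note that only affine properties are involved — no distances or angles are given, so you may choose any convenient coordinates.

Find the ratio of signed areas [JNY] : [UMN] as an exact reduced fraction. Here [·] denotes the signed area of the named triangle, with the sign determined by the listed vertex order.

[JNY]:[UMN] = 22/27

Assign J = (0, 0), U = (1, 0), N = (0, 1), G = (-3, -2) — the answer is frame-independent, so this choice is without loss of generality.
1. R lies on line NG with NR:RG = 3:2 ⇒ R = (-9/5, -4/5)
2. Y is the centroid of triangle JUG ⇒ Y = (-2/3, -2/3)
3. F is the midpoint of YG ⇒ F = (-11/6, -4/3)
4. M is where the line through G parallel to FU meets line RU ⇒ M = (18/11, 2/11)
2·[JNY] = 2/3, 2·[UMN] = 9/11
[JNY]:[UMN] = 2/3:9/11 = 22/27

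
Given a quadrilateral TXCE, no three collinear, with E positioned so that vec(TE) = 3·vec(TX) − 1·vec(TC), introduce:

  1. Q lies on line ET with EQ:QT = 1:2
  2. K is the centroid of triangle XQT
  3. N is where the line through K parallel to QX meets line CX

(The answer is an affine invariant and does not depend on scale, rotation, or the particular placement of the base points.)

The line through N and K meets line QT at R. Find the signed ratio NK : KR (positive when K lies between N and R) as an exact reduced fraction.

NK:KR = -2

Work in coordinates with T = (0, 0), X = (1, 0), C = (0, 1), E = (3, -1).
1. Q lies on line ET with EQ:QT = 1:2 ⇒ Q = (2, -2/3)
2. K is the centroid of triangle XQT ⇒ K = (1, -2/9)
3. N is where the line through K parallel to QX meets line CX ⇒ N = (5/3, -2/3)
line NK meets QT at R = (4/3, -4/9)
K = N + t·(R−N) with t = 2, so NK:KR = 2:-1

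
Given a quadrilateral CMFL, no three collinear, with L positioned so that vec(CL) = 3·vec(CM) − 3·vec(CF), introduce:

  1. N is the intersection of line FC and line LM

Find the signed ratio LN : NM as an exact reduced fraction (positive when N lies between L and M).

Choose coordinates C = (0, 0), M = (1, 0), F = (0, 1), L = (3, -3).
1. N is the intersection of line FC and line LM ⇒ N = (0, 3/2)
N = L + t·(M−L) with t = 3/2, so LN:NM = t:(1−t) = 3/2:-1/2

LN:NM = -3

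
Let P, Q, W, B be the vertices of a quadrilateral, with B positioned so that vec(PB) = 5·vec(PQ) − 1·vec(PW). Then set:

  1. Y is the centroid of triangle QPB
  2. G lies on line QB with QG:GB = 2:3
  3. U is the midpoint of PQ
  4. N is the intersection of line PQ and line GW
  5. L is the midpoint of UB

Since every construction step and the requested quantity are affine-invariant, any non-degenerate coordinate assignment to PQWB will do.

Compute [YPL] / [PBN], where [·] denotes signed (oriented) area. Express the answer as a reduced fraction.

Work in coordinates with P = (0, 0), Q = (1, 0), W = (0, 1), B = (5, -1).
1. Y is the centroid of triangle QPB ⇒ Y = (2, -1/3)
2. G lies on line QB with QG:GB = 2:3 ⇒ G = (13/5, -2/5)
3. U is the midpoint of PQ ⇒ U = (1/2, 0)
4. N is the intersection of line PQ and line GW ⇒ N = (13/7, 0)
5. L is the midpoint of UB ⇒ L = (11/4, -1/2)
2·[YPL] = 1/12, 2·[PBN] = 13/7
[YPL]:[PBN] = 1/12:13/7 = 7/156

[YPL]:[PBN] = 7/156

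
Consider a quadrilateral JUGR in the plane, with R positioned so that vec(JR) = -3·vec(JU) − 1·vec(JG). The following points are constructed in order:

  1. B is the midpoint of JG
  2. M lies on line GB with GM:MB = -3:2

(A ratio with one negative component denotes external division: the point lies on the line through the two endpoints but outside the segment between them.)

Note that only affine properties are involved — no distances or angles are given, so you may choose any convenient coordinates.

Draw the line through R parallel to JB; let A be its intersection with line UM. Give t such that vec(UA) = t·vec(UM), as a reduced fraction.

Set J = (0, 0), U = (1, 0), G = (0, 1), R = (-3, -1); any affine frame gives the same invariant.
1. B is the midpoint of JG ⇒ B = (0, 1/2)
2. M lies on line GB with GM:MB = -3:2 ⇒ M = (0, -1/2)
through R parallel to JB: direction (0, 1/2); meets UM at A = (-3, -2)
A = U + t·(M−U) with t = 4

t = 4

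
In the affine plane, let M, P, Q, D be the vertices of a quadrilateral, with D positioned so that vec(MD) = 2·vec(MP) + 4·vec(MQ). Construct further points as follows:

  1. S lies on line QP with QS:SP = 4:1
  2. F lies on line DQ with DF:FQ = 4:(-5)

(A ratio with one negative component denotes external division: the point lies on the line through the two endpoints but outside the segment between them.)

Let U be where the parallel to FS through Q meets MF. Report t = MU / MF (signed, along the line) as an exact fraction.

t = -23/27

Set M = (0, 0), P = (1, 0), Q = (0, 1), D = (2, 4); any affine frame gives the same invariant.
1. S lies on line QP with QS:SP = 4:1 ⇒ S = (4/5, 1/5)
2. F lies on line DQ with DF:FQ = 4:(-5) ⇒ F = (10, 16)
through Q parallel to FS: direction (-46/5, -79/5); meets MF at U = (-230/27, -368/27)
U = M + t·(F−M) with t = -23/27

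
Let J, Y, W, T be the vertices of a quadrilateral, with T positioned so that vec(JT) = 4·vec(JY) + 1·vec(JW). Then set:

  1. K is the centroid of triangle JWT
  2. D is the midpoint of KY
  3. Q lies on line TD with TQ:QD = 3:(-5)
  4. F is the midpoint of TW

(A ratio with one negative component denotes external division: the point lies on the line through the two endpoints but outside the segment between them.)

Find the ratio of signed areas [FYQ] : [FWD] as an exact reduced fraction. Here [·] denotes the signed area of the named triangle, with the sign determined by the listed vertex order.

[FYQ]:[FWD] = 63/16

Assign J = (0, 0), Y = (1, 0), W = (0, 1), T = (4, 1) — the answer is frame-independent, so this choice is without loss of generality.
1. K is the centroid of triangle JWT ⇒ K = (4/3, 2/3)
2. D is the midpoint of KY ⇒ D = (7/6, 1/3)
3. Q lies on line TD with TQ:QD = 3:(-5) ⇒ Q = (33/4, 2)
4. F is the midpoint of TW ⇒ F = (2, 1)
2·[FYQ] = 21/4, 2·[FWD] = 4/3
[FYQ]:[FWD] = 21/4:4/3 = 63/16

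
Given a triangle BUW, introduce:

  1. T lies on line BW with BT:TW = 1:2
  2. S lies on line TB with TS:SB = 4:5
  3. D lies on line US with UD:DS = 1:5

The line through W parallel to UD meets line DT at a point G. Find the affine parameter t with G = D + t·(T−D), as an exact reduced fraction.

t = 11/2

Work in coordinates with B = (0, 0), U = (1, 0), W = (0, 1).
1. T lies on line BW with BT:TW = 1:2 ⇒ T = (0, 1/3)
2. S lies on line TB with TS:SB = 4:5 ⇒ S = (0, 5/27)
3. D lies on line US with UD:DS = 1:5 ⇒ D = (5/6, 5/162)
through W parallel to UD: direction (-1/6, 5/162); meets DT at G = (-15/4, 61/36)
G = D + t·(T−D) with t = 11/2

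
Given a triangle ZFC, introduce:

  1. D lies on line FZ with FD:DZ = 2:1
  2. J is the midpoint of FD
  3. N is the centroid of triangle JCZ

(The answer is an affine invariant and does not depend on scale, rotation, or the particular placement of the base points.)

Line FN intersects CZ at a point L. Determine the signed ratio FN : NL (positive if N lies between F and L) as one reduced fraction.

FN:NL = 7/2

Assign Z = (0, 0), F = (1, 0), C = (0, 1) — the answer is frame-independent, so this choice is without loss of generality.
1. D lies on line FZ with FD:DZ = 2:1 ⇒ D = (1/3, 0)
2. J is the midpoint of FD ⇒ J = (2/3, 0)
3. N is the centroid of triangle JCZ ⇒ N = (2/9, 1/3)
line FN meets CZ at L = (0, 3/7)
N = F + t·(L−F) with t = 7/9, so FN:NL = 7/9:2/9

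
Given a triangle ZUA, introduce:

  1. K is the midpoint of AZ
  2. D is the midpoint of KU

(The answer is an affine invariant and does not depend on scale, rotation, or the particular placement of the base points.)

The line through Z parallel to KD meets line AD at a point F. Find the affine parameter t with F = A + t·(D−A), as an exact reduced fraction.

Assign Z = (0, 0), U = (1, 0), A = (0, 1) — the answer is frame-independent, so this choice is without loss of generality.
1. K is the midpoint of AZ ⇒ K = (0, 1/2)
2. D is the midpoint of KU ⇒ D = (1/2, 1/4)
through Z parallel to KD: direction (1/2, -1/4); meets AD at F = (1, -1/2)
F = A + t·(D−A) with t = 2

t = 2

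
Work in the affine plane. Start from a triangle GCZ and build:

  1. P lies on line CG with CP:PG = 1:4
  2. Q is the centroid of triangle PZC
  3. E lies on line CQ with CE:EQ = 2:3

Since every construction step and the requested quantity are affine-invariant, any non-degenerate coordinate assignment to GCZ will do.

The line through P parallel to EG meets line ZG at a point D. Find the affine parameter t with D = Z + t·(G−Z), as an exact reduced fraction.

Work in coordinates with G = (0, 0), C = (1, 0), Z = (0, 1).
1. P lies on line CG with CP:PG = 1:4 ⇒ P = (4/5, 0)
2. Q is the centroid of triangle PZC ⇒ Q = (3/5, 1/3)
3. E lies on line CQ with CE:EQ = 2:3 ⇒ E = (21/25, 2/15)
through P parallel to EG: direction (-21/25, -2/15); meets ZG at D = (0, -8/63)
D = Z + t·(G−Z) with t = 71/63

t = 71/63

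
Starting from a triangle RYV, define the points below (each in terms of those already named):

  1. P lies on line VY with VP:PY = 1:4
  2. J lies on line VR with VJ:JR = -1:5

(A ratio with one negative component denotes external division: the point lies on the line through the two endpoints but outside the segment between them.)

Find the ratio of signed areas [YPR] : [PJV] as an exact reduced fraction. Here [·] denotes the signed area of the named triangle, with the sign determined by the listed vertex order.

Set R = (0, 0), Y = (1, 0), V = (0, 1); any affine frame gives the same invariant.
1. P lies on line VY with VP:PY = 1:4 ⇒ P = (1/5, 4/5)
2. J lies on line VR with VJ:JR = -1:5 ⇒ J = (0, 5/4)
2·[YPR] = 4/5, 2·[PJV] = 1/20
[YPR]:[PJV] = 4/5:1/20 = 16

[YPR]:[PJV] = 16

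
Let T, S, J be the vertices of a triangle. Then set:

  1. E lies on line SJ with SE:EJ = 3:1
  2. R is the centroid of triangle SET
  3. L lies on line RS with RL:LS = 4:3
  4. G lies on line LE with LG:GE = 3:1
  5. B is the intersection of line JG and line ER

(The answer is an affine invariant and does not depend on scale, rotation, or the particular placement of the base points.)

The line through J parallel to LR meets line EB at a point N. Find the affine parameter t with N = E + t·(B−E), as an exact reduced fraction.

Assign T = (0, 0), S = (1, 0), J = (0, 1) — the answer is frame-independent, so this choice is without loss of generality.
1. E lies on line SJ with SE:EJ = 3:1 ⇒ E = (1/4, 3/4)
2. R is the centroid of triangle SET ⇒ R = (5/12, 1/4)
3. L lies on line RS with RL:LS = 4:3 ⇒ L = (3/4, 3/28)
4. G lies on line LE with LG:GE = 3:1 ⇒ G = (3/8, 33/56)
5. B is the intersection of line JG and line ER ⇒ B = (21/80, 57/80)
through J parallel to LR: direction (-1/3, 1/7); meets EB at N = (7/36, 11/12)
N = E + t·(B−E) with t = -40/9

t = -40/9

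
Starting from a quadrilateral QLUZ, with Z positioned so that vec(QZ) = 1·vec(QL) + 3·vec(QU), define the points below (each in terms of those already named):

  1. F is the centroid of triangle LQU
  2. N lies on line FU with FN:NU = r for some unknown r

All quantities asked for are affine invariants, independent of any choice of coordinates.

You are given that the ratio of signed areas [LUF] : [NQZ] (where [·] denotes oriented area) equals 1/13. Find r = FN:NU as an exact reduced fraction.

r = -3/2

Assign Q = (0, 0), L = (1, 0), U = (0, 1), Z = (1, 3) — the answer is frame-independent, so this choice is without loss of generality.
1. F is the centroid of triangle LQU ⇒ F = (1/3, 1/3)
2. With FN:NU = r, write λ = r/(r+1) so N = F + λ·(U−F); N is affine-linear in λ
Every point depending on N is an affine combination of N and λ-independent points, so each such coordinate is linear in λ; the λ² term in each signed area is a multiple of (U−F)×(U−F) = 0, so 2·[LUF] and 2·[NQZ] are each linear in λ. Evaluating at λ=0 and λ=1:
  2·[LUF] = 1/3,   2·[NQZ] = 5/3·λ − 2/3
So [LUF]:[NQZ] = (1/3) / (5/3·λ − 2/3). Setting this equal to 1/13:
  1/3 = 1/13·(5/3·λ − 2/3)  ⇒  λ = 3
Then r = λ/(1−λ) = (3)/(-2) = -3/2. Check: with r = -3/2, N = (-2/3, 7/3) and [LUF]:[NQZ] = 1/13 as required.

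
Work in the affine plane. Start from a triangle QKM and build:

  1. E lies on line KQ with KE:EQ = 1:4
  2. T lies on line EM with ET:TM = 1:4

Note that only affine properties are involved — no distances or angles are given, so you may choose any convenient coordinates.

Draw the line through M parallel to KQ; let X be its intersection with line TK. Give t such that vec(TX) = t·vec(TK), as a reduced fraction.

t = -4

Assign Q = (0, 0), K = (1, 0), M = (0, 1) — the answer is frame-independent, so this choice is without loss of generality.
1. E lies on line KQ with KE:EQ = 1:4 ⇒ E = (4/5, 0)
2. T lies on line EM with ET:TM = 1:4 ⇒ T = (16/25, 1/5)
through M parallel to KQ: direction (-1, 0); meets TK at X = (-4/5, 1)
X = T + t·(K−T) with t = -4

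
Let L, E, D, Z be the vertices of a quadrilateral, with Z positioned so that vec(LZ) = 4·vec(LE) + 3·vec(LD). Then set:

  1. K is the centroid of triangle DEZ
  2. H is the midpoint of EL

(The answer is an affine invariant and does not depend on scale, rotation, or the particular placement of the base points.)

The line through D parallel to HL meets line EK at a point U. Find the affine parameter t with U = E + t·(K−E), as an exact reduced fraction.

Choose coordinates L = (0, 0), E = (1, 0), D = (0, 1), Z = (4, 3).
1. K is the centroid of triangle DEZ ⇒ K = (5/3, 4/3)
2. H is the midpoint of EL ⇒ H = (1/2, 0)
through D parallel to HL: direction (-1/2, 0); meets EK at U = (3/2, 1)
U = E + t·(K−E) with t = 3/4

t = 3/4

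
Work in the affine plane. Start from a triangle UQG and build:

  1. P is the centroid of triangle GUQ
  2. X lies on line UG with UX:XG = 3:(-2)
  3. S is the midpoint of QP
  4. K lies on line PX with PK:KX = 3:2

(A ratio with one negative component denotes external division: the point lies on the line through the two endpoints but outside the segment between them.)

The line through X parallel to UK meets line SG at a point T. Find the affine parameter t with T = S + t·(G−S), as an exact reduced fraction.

t = 25/21

Work in coordinates with U = (0, 0), Q = (1, 0), G = (0, 1).
1. P is the centroid of triangle GUQ ⇒ P = (1/3, 1/3)
2. X lies on line UG with UX:XG = 3:(-2) ⇒ X = (0, 3)
3. S is the midpoint of QP ⇒ S = (2/3, 1/6)
4. K lies on line PX with PK:KX = 3:2 ⇒ K = (2/15, 29/15)
through X parallel to UK: direction (2/15, 29/15); meets SG at T = (-8/63, 73/63)
T = S + t·(G−S) with t = 25/21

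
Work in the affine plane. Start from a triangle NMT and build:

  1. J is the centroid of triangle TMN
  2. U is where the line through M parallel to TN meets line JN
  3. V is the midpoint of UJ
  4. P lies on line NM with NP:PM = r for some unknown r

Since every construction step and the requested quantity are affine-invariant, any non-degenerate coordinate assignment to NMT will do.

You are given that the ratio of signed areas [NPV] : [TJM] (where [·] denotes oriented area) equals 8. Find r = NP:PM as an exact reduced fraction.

r = -4/3

Assign N = (0, 0), M = (1, 0), T = (0, 1) — the answer is frame-independent, so this choice is without loss of generality.
1. J is the centroid of triangle TMN ⇒ J = (1/3, 1/3)
2. U is where the line through M parallel to TN meets line JN ⇒ U = (1, 1)
3. V is the midpoint of UJ ⇒ V = (2/3, 2/3)
4. With NP:PM = r, write λ = r/(r+1) so P = N + λ·(M−N); P is affine-linear in λ
Every point depending on P is an affine combination of P and λ-independent points, so each such coordinate is linear in λ; the λ² term in each signed area is a multiple of (M−N)×(M−N) = 0, so 2·[NPV] and 2·[TJM] are each linear in λ. Evaluating at λ=0 and λ=1:
  2·[NPV] = 2/3·λ,   2·[TJM] = 1/3
So [NPV]:[TJM] = (2/3·λ) / (1/3). Setting this equal to 8:
  2/3·λ = 8·(1/3)  ⇒  λ = 4
Then r = λ/(1−λ) = (4)/(-3) = -4/3. Check: with r = -4/3, P = (4, 0) and [NPV]:[TJM] = 8 as required.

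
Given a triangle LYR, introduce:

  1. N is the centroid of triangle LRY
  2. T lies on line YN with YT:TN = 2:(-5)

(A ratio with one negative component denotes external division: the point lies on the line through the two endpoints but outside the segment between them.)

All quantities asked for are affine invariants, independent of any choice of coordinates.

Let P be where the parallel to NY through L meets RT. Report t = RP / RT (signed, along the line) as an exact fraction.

t = 2

Assign L = (0, 0), Y = (1, 0), R = (0, 1) — the answer is frame-independent, so this choice is without loss of generality.
1. N is the centroid of triangle LRY ⇒ N = (1/3, 1/3)
2. T lies on line YN with YT:TN = 2:(-5) ⇒ T = (13/9, -2/9)
through L parallel to NY: direction (2/3, -1/3); meets RT at P = (26/9, -13/9)
P = R + t·(T−R) with t = 2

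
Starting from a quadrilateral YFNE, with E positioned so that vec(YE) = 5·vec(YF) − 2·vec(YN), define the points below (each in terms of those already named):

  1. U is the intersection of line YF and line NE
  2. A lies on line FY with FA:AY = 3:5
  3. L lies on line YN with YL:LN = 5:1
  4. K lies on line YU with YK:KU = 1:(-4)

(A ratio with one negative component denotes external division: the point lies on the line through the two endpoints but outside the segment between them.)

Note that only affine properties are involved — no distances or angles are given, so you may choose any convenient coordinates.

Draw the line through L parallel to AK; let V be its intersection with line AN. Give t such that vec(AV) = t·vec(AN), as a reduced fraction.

Work in coordinates with Y = (0, 0), F = (1, 0), N = (0, 1), E = (5, -2).
1. U is the intersection of line YF and line NE ⇒ U = (5/3, 0)
2. A lies on line FY with FA:AY = 3:5 ⇒ A = (5/8, 0)
3. L lies on line YN with YL:LN = 5:1 ⇒ L = (0, 5/6)
4. K lies on line YU with YK:KU = 1:(-4) ⇒ K = (-5/9, 0)
through L parallel to AK: direction (-85/72, 0); meets AN at V = (5/48, 5/6)
V = A + t·(N−A) with t = 5/6

t = 5/6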